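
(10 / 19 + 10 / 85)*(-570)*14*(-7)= 611520 / 17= 35971.76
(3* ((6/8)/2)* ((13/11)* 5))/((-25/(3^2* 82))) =-43173/220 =-196.24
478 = 478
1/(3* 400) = 0.00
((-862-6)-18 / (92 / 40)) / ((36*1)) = -5036 / 207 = -24.33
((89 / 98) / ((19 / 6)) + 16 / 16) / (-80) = -599 / 37240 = -0.02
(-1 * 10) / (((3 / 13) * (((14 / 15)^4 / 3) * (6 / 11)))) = -12065625 / 38416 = -314.08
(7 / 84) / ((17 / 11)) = 11 / 204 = 0.05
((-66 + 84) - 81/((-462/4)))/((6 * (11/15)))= 3600/847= 4.25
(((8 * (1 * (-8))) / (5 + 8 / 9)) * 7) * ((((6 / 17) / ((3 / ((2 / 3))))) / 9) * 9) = -5.97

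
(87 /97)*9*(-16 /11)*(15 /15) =-12528 /1067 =-11.74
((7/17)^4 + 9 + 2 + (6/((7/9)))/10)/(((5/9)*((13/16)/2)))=9934469856/190010275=52.28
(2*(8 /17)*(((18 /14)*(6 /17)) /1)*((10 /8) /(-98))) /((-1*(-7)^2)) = 0.00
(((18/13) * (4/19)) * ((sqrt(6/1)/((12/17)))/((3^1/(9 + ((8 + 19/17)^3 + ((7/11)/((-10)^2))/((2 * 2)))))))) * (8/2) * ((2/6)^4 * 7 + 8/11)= 8435255027 * sqrt(6)/24548238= 841.69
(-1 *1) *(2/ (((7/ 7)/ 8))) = -16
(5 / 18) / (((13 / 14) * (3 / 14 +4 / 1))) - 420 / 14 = -29.93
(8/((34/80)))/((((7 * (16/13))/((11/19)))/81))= 231660/2261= 102.46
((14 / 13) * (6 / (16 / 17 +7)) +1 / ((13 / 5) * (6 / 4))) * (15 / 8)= 313 / 156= 2.01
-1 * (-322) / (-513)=-322 / 513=-0.63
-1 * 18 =-18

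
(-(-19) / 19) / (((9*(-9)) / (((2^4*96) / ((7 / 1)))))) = -512 / 189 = -2.71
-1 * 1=-1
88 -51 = 37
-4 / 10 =-2 / 5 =-0.40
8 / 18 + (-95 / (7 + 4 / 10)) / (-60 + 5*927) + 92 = 1877767 / 20313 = 92.44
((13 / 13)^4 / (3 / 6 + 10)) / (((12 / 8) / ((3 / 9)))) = 4 / 189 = 0.02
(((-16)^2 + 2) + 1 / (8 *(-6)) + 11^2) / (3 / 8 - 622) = -18191 / 29838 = -0.61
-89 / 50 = -1.78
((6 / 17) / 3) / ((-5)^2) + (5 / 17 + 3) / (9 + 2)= 1422 / 4675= 0.30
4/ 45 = 0.09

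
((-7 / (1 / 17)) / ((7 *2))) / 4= -17 / 8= -2.12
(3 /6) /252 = 1 /504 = 0.00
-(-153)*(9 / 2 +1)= 1683 / 2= 841.50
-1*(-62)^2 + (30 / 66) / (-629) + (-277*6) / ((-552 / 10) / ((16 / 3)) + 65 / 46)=-104049077271 / 28444009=-3658.03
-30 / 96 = -5 / 16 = -0.31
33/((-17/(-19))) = 627/17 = 36.88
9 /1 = 9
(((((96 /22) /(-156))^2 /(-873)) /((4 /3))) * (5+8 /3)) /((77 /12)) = -368 /458200743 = -0.00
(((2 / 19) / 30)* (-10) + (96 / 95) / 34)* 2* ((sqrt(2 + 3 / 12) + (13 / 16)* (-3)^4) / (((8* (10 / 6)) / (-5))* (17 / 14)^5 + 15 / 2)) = -235314807 / 149828395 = -1.57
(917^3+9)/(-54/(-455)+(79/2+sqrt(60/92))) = 581860196091372380/29883411107 -638543953338200 * sqrt(345)/29883411107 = 19074119.97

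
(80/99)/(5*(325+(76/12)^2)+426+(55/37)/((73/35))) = 0.00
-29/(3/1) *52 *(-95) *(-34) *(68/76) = -4358120/3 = -1452706.67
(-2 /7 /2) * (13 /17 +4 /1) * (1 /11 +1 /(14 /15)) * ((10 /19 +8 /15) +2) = -2107188 /870485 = -2.42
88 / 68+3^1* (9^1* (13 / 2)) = 6011 / 34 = 176.79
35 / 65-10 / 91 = 3 / 7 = 0.43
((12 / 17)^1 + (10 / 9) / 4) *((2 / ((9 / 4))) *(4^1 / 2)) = 2408 / 1377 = 1.75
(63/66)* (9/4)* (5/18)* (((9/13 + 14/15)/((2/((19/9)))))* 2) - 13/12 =19853/20592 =0.96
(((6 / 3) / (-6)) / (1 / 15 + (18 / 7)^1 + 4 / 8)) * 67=-4690 / 659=-7.12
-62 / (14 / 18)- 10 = -628 / 7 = -89.71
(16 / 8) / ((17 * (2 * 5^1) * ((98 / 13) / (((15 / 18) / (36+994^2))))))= 13 / 9876767712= 0.00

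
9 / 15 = 3 / 5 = 0.60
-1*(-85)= 85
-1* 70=-70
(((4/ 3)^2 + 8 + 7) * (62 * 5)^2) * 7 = 101577700/ 9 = 11286411.11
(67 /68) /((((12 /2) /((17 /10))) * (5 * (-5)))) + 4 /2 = 11933 /6000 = 1.99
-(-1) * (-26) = -26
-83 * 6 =-498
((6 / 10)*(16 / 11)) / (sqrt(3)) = 16*sqrt(3) / 55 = 0.50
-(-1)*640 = 640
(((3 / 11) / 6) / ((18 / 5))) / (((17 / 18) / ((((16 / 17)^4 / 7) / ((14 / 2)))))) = 163840 / 765302923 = 0.00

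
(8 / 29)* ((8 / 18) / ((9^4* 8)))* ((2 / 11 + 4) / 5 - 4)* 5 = -8 / 216513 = -0.00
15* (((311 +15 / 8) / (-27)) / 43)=-12515 / 3096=-4.04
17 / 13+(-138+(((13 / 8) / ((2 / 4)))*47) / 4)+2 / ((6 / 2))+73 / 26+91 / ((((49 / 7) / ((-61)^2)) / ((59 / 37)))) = 77040.29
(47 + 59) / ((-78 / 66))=-1166 / 13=-89.69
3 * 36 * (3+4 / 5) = 2052 / 5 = 410.40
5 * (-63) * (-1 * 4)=1260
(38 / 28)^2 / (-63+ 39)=-361 / 4704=-0.08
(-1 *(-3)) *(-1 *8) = -24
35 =35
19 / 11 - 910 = -9991 / 11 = -908.27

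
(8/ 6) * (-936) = -1248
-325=-325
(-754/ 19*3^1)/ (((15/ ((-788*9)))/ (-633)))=-3384883944/ 95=-35630357.31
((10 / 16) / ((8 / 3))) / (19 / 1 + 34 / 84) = 63 / 5216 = 0.01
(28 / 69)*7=196 / 69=2.84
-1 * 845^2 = -714025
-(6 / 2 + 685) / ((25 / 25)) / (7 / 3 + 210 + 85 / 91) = -2184 / 677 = -3.23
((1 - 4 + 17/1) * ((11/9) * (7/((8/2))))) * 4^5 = 275968/9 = 30663.11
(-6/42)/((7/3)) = -3/49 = -0.06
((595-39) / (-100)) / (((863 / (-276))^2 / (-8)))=84707712 / 18619225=4.55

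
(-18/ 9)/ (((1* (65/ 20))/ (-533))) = 328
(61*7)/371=61/53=1.15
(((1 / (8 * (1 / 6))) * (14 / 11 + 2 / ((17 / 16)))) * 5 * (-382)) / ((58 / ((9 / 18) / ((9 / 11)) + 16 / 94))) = -186220225 / 3058572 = -60.88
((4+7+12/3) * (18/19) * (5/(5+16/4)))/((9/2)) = 1.75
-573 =-573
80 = 80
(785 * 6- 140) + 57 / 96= 146259 / 32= 4570.59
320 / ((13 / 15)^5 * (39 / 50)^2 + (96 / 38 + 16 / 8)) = 1282500000000 / 19332846823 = 66.34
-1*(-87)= 87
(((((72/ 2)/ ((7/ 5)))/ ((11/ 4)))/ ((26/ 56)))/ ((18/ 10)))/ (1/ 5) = 55.94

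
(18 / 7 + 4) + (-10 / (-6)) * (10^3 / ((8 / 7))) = 30763 / 21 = 1464.90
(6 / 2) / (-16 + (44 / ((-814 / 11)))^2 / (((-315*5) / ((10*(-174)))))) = -431235 / 2243776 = -0.19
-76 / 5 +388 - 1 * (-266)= 3194 / 5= 638.80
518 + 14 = 532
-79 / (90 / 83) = -6557 / 90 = -72.86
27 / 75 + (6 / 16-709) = -141653 / 200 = -708.26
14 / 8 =7 / 4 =1.75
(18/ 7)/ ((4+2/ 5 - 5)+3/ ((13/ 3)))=195/ 7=27.86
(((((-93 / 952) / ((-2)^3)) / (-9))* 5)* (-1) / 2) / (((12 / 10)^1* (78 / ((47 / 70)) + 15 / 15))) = 36425 / 1509887232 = 0.00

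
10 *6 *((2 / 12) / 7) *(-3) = -30 / 7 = -4.29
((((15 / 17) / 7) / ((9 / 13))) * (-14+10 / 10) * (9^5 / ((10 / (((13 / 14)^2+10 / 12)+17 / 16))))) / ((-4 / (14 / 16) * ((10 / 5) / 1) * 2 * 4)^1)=7192843983 / 13647872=527.03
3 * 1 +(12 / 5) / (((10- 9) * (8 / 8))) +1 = 32 / 5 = 6.40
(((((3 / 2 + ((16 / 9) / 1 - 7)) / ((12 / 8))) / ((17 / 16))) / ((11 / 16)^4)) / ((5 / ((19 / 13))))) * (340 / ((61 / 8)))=-42714791936 / 313478451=-136.26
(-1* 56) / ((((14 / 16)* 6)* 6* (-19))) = 16 / 171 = 0.09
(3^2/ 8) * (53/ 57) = 159/ 152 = 1.05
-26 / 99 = -0.26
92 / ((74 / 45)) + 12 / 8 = 4251 / 74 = 57.45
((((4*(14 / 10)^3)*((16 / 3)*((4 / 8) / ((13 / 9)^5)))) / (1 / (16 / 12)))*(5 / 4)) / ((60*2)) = 3000564 / 46411625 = 0.06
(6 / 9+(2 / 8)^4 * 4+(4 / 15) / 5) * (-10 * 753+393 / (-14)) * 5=-124541901 / 4480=-27799.53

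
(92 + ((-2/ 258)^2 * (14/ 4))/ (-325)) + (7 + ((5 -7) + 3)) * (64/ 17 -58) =-62866369919/ 183883050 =-341.88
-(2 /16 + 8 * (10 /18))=-329 /72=-4.57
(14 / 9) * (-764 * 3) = -10696 / 3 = -3565.33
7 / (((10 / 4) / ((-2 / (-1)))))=28 / 5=5.60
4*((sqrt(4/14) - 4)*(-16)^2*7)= -28672 + 1024*sqrt(14)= -24840.54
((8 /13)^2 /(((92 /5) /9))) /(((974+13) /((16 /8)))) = 480 /1278823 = 0.00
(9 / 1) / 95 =9 / 95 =0.09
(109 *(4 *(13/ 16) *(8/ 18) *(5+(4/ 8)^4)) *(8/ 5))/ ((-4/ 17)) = -216801/ 40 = -5420.02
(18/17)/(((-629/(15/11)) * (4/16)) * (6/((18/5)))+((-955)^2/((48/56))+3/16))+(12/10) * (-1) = -15625627242/13021366835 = -1.20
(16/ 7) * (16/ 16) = 16/ 7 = 2.29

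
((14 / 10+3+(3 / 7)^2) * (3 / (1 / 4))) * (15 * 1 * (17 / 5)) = 687276 / 245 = 2805.21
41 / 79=0.52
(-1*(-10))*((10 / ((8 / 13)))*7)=2275 / 2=1137.50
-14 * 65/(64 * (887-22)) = -91/5536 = -0.02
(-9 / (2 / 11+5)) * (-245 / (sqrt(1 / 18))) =24255 * sqrt(2) / 19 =1805.36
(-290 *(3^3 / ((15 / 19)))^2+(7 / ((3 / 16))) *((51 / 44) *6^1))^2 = 347504702024484 / 3025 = 114877587446.11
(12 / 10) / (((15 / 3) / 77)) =462 / 25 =18.48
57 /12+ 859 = 3455 /4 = 863.75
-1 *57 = -57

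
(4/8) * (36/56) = 9/28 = 0.32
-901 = -901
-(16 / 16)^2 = -1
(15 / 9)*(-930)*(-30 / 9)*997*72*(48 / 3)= 5934144000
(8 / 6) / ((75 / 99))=44 / 25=1.76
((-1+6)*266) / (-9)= -1330 / 9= -147.78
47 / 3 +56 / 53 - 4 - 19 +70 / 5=1228 / 159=7.72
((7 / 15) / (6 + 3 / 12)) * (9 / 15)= 0.04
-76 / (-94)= 38 / 47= 0.81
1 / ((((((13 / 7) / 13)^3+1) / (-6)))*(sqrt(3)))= -343*sqrt(3) / 172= -3.45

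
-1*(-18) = 18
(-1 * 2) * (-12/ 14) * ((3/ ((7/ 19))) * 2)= 1368/ 49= 27.92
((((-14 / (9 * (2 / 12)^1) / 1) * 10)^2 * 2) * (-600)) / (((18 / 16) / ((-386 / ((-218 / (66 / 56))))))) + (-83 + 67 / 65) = -1236440426768 / 63765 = -19390581.46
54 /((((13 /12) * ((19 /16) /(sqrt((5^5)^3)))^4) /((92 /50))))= 72773437500000000000000000000 /1694173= 42955139469227758912460.53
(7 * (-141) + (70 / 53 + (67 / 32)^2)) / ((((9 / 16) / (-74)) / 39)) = 8538851009 / 1696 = 5034699.89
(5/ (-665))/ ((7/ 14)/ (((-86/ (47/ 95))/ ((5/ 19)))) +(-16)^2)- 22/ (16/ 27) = -33046781039/ 890148280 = -37.13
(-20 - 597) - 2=-619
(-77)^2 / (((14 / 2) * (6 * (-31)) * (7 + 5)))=-847 / 2232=-0.38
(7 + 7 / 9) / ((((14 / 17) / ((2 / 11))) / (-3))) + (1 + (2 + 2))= -5 / 33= -0.15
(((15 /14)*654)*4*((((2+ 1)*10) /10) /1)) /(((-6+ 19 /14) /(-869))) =20459736 /13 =1573825.85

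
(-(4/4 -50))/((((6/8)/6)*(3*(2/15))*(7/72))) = 10080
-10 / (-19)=0.53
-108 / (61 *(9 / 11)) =-2.16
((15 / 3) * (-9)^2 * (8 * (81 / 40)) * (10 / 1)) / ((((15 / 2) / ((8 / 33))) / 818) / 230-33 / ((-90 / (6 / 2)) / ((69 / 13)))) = 11237.23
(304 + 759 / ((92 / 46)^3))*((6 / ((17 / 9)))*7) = 603099 / 68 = 8869.10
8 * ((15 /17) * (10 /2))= 35.29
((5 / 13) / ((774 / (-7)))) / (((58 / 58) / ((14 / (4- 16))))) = 0.00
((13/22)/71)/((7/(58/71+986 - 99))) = 117065/110902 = 1.06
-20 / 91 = -0.22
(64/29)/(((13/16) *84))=256/7917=0.03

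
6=6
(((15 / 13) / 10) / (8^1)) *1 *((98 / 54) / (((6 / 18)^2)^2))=441 / 208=2.12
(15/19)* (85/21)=425/133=3.20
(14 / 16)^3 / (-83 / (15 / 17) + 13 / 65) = -5145 / 720896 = -0.01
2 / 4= 1 / 2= 0.50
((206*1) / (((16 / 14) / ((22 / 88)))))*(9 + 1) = 3605 / 8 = 450.62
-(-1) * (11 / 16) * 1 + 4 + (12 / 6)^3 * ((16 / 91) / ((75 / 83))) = 681859 / 109200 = 6.24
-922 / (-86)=461 / 43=10.72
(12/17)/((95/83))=996/1615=0.62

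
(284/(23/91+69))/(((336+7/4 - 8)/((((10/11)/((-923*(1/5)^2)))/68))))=-3500/777203603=-0.00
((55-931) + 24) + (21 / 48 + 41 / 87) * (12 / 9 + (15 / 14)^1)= -49683563 / 58464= -849.81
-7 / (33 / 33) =-7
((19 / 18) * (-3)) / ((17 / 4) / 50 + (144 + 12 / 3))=-1900 / 88851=-0.02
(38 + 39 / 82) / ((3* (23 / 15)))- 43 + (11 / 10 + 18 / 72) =-627769 / 18860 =-33.29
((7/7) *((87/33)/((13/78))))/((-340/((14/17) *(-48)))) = 29232/15895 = 1.84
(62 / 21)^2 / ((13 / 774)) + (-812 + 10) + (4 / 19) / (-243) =-832401478 / 2941029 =-283.03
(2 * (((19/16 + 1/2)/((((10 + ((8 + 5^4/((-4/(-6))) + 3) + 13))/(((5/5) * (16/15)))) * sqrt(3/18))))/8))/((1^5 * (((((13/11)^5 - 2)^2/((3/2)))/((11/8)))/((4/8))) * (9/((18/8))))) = 0.00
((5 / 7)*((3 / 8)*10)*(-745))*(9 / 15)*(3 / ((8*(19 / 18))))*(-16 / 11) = 905175 / 1463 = 618.71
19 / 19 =1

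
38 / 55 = 0.69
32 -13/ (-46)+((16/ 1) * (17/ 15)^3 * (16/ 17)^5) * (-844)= -649910202109/ 44867250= -14485.18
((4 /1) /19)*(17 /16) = 17 /76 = 0.22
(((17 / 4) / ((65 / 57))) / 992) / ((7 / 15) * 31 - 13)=2907 / 1134848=0.00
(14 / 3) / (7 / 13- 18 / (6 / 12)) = -182 / 1383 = -0.13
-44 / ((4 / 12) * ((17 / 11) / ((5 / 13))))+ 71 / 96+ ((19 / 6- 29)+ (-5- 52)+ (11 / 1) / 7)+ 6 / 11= -61439563 / 544544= -112.83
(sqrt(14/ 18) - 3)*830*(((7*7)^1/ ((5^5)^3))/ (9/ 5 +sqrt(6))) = -0.00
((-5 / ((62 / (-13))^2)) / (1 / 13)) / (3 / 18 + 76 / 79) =-520689 / 205654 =-2.53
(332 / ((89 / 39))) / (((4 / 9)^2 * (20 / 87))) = 22811139 / 7120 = 3203.81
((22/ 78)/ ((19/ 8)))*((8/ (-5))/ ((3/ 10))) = -1408/ 2223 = -0.63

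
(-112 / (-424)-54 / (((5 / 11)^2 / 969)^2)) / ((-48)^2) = -153690830977 / 298125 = -515524.80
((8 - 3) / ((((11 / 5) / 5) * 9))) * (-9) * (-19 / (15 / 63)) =9975 / 11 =906.82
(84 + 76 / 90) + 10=4268 / 45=94.84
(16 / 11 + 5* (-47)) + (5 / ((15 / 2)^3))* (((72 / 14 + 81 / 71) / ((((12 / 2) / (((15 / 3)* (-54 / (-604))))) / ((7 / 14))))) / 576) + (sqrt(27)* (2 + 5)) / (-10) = -237.18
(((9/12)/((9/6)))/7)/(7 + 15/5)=1/140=0.01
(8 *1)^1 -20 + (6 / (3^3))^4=-78716 / 6561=-12.00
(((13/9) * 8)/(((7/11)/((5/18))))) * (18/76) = 1430/1197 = 1.19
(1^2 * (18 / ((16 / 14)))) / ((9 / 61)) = 427 / 4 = 106.75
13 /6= 2.17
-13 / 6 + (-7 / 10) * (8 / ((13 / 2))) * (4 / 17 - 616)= 3502883 / 6630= 528.34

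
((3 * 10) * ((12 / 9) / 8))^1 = 5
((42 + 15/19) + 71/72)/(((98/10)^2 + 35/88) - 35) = 0.71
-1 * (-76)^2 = -5776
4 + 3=7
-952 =-952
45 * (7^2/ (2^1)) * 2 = 2205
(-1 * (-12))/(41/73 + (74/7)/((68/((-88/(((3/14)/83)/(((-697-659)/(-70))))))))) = -173740/1486175703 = -0.00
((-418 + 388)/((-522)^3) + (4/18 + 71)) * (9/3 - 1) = 1688401697/11853054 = 142.44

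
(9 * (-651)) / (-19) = 5859 / 19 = 308.37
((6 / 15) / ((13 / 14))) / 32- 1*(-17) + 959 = 507527 / 520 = 976.01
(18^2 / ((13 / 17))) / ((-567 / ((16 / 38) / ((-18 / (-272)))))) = -73984 / 15561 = -4.75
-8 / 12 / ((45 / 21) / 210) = -196 / 3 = -65.33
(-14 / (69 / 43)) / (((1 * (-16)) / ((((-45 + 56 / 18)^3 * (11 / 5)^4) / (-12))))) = 78240.82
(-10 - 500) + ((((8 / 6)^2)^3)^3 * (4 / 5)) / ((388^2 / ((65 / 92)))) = -42758602104566882 / 83840505763023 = -510.00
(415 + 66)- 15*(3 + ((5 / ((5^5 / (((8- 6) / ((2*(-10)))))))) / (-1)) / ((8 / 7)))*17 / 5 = 16399643 / 50000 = 327.99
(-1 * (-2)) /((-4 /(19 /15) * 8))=-19 /240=-0.08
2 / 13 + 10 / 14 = 79 / 91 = 0.87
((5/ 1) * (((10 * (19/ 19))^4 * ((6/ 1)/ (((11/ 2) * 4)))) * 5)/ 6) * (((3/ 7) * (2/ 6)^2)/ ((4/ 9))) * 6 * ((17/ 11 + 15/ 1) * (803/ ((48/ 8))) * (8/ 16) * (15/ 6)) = 222421875/ 11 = 20220170.45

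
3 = 3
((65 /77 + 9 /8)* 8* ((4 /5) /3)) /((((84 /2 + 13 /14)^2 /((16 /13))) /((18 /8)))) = 0.01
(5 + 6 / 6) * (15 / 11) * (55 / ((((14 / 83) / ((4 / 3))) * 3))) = 8300 / 7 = 1185.71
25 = 25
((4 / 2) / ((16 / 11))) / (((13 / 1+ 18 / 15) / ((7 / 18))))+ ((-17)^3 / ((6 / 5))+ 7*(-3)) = -42073079 / 10224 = -4115.13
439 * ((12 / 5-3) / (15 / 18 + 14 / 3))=-2634 / 55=-47.89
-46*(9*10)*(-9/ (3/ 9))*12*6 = 8048160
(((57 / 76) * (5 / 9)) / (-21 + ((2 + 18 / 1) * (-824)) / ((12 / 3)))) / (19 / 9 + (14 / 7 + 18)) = -15 / 3296236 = -0.00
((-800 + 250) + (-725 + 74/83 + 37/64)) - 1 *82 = -7200577/5312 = -1355.53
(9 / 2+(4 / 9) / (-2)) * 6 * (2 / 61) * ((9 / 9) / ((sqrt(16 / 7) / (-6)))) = -77 * sqrt(7) / 61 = -3.34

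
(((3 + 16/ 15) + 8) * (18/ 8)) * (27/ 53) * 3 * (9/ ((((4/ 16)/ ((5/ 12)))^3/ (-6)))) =-1099575/ 106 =-10373.35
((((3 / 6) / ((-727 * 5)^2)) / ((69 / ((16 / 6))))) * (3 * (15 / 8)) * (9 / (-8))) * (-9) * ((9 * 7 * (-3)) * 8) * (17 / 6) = -86751 / 243123340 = -0.00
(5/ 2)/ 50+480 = 480.05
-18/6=-3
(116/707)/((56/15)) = 435/9898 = 0.04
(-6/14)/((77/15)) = -45/539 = -0.08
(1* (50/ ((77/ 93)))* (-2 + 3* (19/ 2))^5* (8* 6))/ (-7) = -2916913563675/ 539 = -5411713476.21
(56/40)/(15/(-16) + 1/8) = -112/65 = -1.72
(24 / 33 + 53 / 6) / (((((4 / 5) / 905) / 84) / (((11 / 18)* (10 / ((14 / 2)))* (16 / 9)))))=114211000 / 81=1410012.35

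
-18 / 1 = -18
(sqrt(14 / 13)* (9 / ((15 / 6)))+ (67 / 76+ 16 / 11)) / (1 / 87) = 169911 / 836+ 1566* sqrt(182) / 65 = 528.27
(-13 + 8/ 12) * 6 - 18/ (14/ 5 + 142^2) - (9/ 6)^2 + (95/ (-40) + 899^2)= 325944845883/ 403336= 808122.37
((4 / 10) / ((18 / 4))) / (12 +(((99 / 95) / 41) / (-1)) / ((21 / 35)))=3116 / 419175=0.01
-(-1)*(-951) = -951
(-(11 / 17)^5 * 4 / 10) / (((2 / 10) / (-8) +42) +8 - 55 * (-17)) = -2576816 / 55940945943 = -0.00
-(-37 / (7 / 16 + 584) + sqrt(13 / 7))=592 / 9351 - sqrt(91) / 7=-1.30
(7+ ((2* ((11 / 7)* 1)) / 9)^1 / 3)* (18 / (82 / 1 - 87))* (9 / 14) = -807 / 49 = -16.47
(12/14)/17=0.05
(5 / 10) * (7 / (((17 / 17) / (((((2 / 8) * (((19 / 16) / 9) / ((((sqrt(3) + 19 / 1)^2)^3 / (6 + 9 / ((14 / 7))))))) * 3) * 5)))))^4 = 2307102209082505592907014738401866281100625 / 2574557321944491373362917881574194580976432412566475728412278259712 - 162413366486799166322014789495500984928125 * sqrt(3) / 321819665243061421670364735196774322622054051570809466051534782464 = 0.00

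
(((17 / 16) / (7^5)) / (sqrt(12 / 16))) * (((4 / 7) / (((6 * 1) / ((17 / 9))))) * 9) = 289 * sqrt(3) / 4235364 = 0.00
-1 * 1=-1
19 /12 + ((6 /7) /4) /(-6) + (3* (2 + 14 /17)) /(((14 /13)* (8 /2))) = 2509 /714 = 3.51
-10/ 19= -0.53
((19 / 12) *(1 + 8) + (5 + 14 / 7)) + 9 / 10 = 443 / 20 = 22.15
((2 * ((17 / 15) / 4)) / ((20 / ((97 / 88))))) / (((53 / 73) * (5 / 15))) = 120377 / 932800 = 0.13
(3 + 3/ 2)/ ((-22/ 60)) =-135/ 11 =-12.27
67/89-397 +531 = 11993/89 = 134.75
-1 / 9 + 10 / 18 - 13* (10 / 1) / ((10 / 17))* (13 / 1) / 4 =-717.81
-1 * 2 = -2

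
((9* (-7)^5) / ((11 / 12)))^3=-5980560204813316416 / 1331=-4493283399559215.94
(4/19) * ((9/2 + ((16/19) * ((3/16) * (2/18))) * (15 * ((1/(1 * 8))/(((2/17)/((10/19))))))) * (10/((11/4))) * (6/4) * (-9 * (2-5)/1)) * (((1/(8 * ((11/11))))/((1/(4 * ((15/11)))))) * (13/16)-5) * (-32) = 17013130650/829939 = 20499.25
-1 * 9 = -9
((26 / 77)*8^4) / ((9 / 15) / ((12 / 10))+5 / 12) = 1277952 / 847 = 1508.80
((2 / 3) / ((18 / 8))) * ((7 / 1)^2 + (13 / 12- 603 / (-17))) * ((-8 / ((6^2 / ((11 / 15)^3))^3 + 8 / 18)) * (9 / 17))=-164613044204092 / 1166297778540632699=-0.00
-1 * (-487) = 487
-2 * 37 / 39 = -74 / 39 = -1.90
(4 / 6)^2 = 4 / 9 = 0.44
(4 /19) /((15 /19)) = 4 /15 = 0.27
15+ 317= 332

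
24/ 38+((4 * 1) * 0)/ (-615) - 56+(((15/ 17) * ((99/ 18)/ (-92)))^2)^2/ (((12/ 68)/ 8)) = -740527269795167/ 13374626727424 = -55.37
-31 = -31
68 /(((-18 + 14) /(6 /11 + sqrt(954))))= -51* sqrt(106)-102 /11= -534.35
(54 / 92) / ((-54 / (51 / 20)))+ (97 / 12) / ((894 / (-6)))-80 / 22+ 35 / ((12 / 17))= 414953513 / 9047280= 45.87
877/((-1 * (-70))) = 877/70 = 12.53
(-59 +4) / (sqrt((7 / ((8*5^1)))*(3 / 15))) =-550*sqrt(14) / 7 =-293.99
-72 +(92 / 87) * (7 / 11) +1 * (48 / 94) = -3185252 / 44979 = -70.82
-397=-397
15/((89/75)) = 1125/89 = 12.64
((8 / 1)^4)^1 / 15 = 4096 / 15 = 273.07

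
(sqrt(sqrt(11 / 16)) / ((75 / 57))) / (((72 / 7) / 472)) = 7847 * 11^(1 / 4) / 450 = 31.76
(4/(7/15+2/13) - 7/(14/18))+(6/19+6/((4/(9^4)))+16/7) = 316760057/32186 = 9841.55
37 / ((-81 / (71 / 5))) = -2627 / 405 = -6.49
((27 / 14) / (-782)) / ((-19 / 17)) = 27 / 12236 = 0.00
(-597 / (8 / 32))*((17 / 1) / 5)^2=-27605.28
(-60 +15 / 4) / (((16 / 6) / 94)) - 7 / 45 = -1427737 / 720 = -1982.97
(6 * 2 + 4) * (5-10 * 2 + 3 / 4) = -228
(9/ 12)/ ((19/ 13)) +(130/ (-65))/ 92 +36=36.49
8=8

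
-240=-240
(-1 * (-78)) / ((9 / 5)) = 130 / 3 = 43.33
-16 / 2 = -8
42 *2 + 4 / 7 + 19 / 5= 3093 / 35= 88.37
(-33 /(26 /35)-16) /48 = -1571 /1248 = -1.26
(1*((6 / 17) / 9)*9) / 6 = 1 / 17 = 0.06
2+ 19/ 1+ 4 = 25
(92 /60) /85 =23 /1275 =0.02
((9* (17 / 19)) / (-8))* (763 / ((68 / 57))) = -20601 / 32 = -643.78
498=498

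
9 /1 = 9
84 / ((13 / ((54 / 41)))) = 4536 / 533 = 8.51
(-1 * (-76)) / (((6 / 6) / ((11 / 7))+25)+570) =209 / 1638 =0.13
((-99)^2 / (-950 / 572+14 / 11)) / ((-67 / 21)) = 7915.13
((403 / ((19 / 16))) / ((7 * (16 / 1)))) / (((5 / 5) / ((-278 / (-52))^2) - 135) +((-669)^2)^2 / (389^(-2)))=7786363 / 77890575953980118245966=0.00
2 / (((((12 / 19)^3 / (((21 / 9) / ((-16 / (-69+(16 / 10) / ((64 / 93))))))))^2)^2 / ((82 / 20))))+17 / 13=1769170363483598530380375453294533 / 97231773013757027942400000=18195393.43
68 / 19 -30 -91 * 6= -10876 / 19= -572.42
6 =6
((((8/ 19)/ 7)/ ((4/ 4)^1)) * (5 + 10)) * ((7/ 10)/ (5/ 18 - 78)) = -216/ 26581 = -0.01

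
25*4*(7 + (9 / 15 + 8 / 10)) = 840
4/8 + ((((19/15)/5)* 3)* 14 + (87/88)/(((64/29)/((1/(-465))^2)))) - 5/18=13227790811/1217779200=10.86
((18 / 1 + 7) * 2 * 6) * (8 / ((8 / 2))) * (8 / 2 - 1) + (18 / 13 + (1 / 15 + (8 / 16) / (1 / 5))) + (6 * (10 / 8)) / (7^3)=120658744 / 66885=1803.97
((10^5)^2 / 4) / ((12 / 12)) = 2500000000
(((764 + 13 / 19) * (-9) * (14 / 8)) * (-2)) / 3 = 8029.18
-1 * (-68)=68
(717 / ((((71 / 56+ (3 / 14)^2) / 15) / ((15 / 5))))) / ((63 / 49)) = 1967448 / 103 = 19101.44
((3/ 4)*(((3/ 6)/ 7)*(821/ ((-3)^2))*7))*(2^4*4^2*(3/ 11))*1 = 26272/ 11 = 2388.36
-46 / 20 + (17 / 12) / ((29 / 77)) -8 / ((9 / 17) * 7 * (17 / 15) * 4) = 12001 / 12180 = 0.99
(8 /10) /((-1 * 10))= -2 /25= -0.08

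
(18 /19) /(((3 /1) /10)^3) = 2000 /57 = 35.09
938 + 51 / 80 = 75091 / 80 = 938.64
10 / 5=2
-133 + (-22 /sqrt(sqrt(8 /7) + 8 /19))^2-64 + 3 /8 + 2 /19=128.29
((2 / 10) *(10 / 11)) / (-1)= -2 / 11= -0.18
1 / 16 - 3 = -47 / 16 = -2.94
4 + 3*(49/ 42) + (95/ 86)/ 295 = 7.50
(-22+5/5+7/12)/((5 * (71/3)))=-49/284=-0.17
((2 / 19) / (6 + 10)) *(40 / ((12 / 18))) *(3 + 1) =30 / 19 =1.58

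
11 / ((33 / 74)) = 74 / 3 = 24.67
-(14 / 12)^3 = -343 / 216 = -1.59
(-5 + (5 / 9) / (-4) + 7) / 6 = 67 / 216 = 0.31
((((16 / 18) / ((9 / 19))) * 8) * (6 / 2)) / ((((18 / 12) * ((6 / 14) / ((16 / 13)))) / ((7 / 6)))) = 953344 / 9477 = 100.60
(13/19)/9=13/171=0.08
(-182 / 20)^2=8281 / 100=82.81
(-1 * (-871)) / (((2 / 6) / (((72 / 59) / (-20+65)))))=20904 / 295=70.86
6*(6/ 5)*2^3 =57.60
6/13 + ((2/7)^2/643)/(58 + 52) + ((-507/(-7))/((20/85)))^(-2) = 59415864228232/128731106989485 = 0.46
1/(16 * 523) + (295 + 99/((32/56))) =3918317/8368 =468.25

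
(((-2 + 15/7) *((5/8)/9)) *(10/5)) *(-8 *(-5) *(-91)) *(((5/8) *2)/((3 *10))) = -325/108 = -3.01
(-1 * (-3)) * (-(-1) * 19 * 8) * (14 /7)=912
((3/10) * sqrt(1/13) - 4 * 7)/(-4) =7 - 3 * sqrt(13)/520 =6.98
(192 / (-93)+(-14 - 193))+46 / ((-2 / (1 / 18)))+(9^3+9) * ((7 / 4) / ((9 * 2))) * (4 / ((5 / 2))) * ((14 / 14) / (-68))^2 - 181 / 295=-40137887801 / 190289160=-210.93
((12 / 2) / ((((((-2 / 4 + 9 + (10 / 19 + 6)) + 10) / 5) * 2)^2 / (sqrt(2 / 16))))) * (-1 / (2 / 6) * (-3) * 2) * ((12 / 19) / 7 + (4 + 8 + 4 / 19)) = 2331300 * sqrt(2) / 703423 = 4.69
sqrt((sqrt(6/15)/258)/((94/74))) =10^(3/4)* sqrt(224331)/60630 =0.04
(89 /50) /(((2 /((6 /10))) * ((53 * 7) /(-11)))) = -2937 /185500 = -0.02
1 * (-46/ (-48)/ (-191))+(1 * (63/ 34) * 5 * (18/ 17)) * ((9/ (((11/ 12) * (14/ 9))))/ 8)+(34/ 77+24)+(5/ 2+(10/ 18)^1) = 10781676289/ 306023256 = 35.23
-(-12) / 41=12 / 41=0.29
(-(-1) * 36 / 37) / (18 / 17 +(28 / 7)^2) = 306 / 5365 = 0.06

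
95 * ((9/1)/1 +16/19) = 935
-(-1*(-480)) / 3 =-160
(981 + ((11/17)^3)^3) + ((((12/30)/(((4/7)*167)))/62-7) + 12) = 12106933462263450299/12278588732499380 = 986.02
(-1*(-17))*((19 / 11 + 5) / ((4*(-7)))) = -629 / 154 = -4.08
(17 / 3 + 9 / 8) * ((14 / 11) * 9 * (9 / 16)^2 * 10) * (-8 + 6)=-1386315 / 2816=-492.30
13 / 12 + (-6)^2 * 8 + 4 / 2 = 3493 / 12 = 291.08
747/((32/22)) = 8217/16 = 513.56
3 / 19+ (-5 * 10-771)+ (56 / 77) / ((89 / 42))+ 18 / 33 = -15251954 / 18601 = -819.95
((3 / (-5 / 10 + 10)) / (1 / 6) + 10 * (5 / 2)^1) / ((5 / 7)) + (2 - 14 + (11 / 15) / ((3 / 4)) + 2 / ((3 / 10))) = 28469 / 855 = 33.30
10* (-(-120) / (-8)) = -150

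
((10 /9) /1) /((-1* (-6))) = 5 /27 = 0.19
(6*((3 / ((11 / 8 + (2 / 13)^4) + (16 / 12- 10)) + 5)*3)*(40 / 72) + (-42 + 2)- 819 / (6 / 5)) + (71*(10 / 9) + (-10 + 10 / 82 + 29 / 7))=-603.46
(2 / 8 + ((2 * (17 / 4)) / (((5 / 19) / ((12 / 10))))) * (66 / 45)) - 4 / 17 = 483333 / 8500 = 56.86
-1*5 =-5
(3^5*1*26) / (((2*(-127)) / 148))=-467532 / 127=-3681.35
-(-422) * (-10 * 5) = -21100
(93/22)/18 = 31/132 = 0.23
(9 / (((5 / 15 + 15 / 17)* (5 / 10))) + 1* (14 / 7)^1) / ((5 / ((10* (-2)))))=-2084 / 31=-67.23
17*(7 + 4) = 187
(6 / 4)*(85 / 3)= 42.50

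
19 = 19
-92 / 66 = -46 / 33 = -1.39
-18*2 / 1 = -36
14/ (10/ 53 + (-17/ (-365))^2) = 98852950/ 1347567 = 73.36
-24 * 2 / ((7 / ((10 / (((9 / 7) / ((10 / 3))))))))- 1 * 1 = -1609 / 9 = -178.78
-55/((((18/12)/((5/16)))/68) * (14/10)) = -23375/42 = -556.55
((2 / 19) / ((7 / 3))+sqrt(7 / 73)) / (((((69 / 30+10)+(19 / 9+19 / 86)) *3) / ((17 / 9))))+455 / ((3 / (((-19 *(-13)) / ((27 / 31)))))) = 3655 *sqrt(511) / 6200547+13119207262225 / 305015949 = 43011.56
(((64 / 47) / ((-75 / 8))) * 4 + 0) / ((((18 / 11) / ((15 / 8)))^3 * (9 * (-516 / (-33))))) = -73205 / 11786472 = -0.01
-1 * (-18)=18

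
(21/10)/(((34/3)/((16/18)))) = 14/85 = 0.16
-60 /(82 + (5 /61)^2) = -0.73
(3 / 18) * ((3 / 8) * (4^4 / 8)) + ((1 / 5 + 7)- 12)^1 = -14 / 5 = -2.80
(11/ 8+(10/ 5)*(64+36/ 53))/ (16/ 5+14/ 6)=831465/ 35192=23.63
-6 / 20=-3 / 10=-0.30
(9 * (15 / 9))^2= 225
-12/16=-3/4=-0.75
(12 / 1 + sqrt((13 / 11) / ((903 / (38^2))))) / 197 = 38 * sqrt(129129) / 1956801 + 12 / 197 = 0.07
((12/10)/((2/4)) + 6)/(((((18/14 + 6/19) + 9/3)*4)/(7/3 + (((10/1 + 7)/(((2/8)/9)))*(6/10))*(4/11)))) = 20870227/336600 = 62.00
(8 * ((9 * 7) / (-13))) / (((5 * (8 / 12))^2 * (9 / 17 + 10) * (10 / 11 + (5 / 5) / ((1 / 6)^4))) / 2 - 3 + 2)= -848232 / 1659827221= -0.00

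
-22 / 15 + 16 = 218 / 15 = 14.53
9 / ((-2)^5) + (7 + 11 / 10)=1251 / 160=7.82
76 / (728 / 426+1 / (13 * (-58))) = 12205752 / 274243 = 44.51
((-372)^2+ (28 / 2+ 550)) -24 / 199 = 27650628 / 199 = 138947.88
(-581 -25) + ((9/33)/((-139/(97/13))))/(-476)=-5733639621/9461452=-606.00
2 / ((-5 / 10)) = -4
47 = 47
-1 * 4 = -4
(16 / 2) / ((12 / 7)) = 14 / 3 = 4.67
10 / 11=0.91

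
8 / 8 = 1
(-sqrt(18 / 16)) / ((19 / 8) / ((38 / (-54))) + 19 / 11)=66 * sqrt(2) / 145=0.64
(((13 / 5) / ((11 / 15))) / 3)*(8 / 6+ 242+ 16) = 306.48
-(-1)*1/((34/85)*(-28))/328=-5/18368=-0.00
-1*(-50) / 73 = 50 / 73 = 0.68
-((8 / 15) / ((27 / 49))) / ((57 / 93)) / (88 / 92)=-1.65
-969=-969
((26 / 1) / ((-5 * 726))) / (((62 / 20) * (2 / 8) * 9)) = -104 / 101277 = -0.00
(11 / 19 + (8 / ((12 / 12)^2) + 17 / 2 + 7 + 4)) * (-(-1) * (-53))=-56551 / 38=-1488.18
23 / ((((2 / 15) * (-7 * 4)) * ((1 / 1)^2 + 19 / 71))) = -4.86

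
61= 61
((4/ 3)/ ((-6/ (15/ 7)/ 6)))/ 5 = -4/ 7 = -0.57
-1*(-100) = 100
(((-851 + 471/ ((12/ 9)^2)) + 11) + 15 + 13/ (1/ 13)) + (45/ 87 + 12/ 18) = -542711/ 1392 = -389.88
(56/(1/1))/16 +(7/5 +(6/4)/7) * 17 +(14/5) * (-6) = 99/7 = 14.14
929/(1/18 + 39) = 16722/703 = 23.79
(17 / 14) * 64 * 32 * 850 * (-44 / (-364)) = 162764800 / 637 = 255517.74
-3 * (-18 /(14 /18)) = 486 /7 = 69.43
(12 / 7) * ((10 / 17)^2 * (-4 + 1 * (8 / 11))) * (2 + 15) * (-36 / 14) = 777600 / 9163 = 84.86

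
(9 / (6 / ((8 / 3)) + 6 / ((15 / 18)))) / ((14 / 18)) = 60 / 49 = 1.22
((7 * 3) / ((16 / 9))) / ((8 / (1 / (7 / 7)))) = 189 / 128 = 1.48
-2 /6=-1 /3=-0.33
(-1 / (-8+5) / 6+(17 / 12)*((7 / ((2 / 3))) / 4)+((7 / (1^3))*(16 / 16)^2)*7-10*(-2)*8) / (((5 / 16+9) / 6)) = 61279 / 447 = 137.09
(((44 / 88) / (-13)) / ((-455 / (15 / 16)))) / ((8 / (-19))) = -57 / 302848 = -0.00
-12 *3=-36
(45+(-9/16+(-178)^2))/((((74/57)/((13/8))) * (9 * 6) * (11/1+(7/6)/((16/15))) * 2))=125390785/4123872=30.41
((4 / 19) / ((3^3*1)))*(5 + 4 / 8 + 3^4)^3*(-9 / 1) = -5177717 / 114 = -45418.57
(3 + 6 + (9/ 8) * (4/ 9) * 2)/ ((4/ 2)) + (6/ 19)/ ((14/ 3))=674/ 133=5.07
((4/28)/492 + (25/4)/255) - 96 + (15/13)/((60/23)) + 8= -22207795/253708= -87.53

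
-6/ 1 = -6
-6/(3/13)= -26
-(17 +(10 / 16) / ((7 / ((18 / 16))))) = -17.10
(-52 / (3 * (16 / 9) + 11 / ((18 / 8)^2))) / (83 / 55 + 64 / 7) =-135135 / 207784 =-0.65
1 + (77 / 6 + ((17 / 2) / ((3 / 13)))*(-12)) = -428.17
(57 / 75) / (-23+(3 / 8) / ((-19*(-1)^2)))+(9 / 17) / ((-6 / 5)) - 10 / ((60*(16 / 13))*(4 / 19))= -638088389 / 571036800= -1.12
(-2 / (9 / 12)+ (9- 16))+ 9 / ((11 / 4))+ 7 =20 / 33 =0.61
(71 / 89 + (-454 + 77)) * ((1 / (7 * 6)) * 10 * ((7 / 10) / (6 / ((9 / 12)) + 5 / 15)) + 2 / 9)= -1824769 / 20025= -91.12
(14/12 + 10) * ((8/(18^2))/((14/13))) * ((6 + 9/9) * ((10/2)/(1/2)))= 4355/243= 17.92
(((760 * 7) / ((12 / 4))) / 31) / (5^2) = 1064 / 465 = 2.29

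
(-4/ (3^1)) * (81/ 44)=-27/ 11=-2.45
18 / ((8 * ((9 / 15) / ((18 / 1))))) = 135 / 2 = 67.50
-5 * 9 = -45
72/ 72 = 1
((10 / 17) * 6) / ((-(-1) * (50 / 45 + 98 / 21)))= 135 / 221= 0.61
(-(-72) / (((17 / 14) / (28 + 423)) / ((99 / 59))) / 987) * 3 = 6429456 / 47141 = 136.39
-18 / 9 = -2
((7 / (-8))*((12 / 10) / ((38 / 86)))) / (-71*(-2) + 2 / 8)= -903 / 54055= -0.02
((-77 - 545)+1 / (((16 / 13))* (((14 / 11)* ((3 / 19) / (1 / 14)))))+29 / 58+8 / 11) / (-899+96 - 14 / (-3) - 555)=2214229 / 4829440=0.46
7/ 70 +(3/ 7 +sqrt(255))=37/ 70 +sqrt(255)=16.50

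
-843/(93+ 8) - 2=-1045/101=-10.35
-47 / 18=-2.61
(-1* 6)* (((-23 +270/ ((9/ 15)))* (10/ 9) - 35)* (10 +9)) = -150290/ 3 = -50096.67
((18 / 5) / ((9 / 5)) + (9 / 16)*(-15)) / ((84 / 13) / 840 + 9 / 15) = -6695 / 632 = -10.59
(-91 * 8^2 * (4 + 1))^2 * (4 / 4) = 847974400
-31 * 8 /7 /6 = -124 /21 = -5.90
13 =13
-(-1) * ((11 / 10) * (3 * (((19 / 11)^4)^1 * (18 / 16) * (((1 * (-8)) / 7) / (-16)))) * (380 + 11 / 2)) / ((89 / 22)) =2712892257 / 12061280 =224.93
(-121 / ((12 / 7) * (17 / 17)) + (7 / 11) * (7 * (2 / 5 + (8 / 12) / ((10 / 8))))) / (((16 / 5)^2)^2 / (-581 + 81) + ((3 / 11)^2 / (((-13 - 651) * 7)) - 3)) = 8755869718750 / 423088712391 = 20.70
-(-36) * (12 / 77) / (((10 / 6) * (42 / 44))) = 864 / 245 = 3.53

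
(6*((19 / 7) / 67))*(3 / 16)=171 / 3752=0.05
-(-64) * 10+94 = 734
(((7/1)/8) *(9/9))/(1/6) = 21/4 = 5.25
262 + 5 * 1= 267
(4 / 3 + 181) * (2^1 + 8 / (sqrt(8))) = 1094 / 3 + 1094 * sqrt(2) / 3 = 880.38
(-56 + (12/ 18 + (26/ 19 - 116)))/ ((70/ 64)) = -44288/ 285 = -155.40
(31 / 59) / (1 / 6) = 186 / 59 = 3.15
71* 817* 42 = 2436294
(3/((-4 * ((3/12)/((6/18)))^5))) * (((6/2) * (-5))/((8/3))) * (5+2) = 1120/9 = 124.44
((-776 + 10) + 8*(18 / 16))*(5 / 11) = -3785 / 11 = -344.09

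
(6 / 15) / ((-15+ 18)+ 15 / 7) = 7 / 90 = 0.08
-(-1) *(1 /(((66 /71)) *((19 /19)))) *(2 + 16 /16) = 71 /22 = 3.23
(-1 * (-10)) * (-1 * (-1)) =10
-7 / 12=-0.58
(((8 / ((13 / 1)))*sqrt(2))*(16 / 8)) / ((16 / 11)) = 11*sqrt(2) / 13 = 1.20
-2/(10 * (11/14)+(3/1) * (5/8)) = -112/545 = -0.21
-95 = -95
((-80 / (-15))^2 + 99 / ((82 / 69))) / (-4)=-82471 / 2952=-27.94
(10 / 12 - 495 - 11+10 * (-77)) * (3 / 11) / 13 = -26.75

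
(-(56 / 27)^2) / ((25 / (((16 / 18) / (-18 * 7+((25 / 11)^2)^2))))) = 0.00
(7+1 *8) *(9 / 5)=27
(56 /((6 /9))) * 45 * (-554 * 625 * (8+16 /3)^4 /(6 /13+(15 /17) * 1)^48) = -4212955966603904773484655099688812988298110211781783643933709697727713384320805841116561543455120934481761086635685056000000000 /147717116668162917819983061298909385500660091073503454859917720802243614110289031504587705152700145332523128870065431683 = -28520431.90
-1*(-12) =12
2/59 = 0.03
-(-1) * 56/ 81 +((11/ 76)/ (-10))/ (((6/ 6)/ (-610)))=58607/ 6156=9.52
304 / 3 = 101.33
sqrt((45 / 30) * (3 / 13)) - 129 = -129 + 3 * sqrt(26) / 26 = -128.41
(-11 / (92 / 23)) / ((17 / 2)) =-0.32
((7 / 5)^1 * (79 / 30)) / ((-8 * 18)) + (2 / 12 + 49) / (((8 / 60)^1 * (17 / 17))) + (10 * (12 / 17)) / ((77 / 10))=10451381123 / 28274400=369.64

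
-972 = -972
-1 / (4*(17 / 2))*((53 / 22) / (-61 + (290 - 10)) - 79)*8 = 18.59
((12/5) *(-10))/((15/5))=-8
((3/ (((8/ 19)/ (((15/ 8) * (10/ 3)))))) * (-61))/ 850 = -3477/ 1088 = -3.20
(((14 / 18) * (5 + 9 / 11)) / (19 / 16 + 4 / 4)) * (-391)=-400384 / 495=-808.86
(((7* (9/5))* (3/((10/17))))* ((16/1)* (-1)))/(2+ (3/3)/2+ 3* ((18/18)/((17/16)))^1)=-873936/4525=-193.14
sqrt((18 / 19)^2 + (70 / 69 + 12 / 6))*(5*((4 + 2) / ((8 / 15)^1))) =75*sqrt(1680909) / 874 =111.26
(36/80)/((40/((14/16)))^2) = 441/2048000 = 0.00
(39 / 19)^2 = 1521 / 361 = 4.21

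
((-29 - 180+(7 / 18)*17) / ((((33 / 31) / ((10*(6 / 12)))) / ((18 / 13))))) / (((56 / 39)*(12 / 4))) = -564665 / 1848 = -305.55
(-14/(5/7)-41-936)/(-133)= 4983/665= 7.49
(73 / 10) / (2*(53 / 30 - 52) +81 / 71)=-15549 / 211564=-0.07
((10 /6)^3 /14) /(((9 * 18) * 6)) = 0.00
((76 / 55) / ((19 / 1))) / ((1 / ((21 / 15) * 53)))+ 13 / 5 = 2199 / 275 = 8.00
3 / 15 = 0.20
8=8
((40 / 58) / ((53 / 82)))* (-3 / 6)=-820 / 1537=-0.53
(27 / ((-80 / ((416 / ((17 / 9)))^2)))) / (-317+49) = 61.08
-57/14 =-4.07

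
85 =85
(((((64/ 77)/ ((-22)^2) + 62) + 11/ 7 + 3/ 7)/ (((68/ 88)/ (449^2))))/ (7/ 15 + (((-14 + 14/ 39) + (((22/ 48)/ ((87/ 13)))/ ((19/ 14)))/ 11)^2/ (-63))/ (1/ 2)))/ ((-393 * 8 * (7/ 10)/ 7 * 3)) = 49961483552410573665600/ 15342893429964193247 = 3256.33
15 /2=7.50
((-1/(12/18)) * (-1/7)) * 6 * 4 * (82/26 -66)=-29412/91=-323.21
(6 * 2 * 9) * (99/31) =10692/31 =344.90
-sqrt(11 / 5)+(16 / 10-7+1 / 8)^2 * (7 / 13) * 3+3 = 46.47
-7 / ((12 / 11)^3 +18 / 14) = -65219 / 24075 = -2.71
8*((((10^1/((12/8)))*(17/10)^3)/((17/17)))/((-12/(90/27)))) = -9826/135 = -72.79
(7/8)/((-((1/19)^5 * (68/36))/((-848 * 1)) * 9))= 1837265458/17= 108074438.71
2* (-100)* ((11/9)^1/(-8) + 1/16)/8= 2.26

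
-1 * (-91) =91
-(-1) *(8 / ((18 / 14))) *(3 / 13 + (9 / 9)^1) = 896 / 117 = 7.66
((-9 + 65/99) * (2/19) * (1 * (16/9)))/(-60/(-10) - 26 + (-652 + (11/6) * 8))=6608/2781999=0.00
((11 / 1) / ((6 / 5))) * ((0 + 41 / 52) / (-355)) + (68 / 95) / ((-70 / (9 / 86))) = -67870981 / 3167182200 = -0.02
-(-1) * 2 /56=1 /28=0.04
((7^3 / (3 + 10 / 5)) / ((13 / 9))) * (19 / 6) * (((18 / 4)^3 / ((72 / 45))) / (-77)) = -2036097 / 18304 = -111.24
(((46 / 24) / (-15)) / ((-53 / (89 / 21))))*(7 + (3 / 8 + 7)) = 47081 / 320544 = 0.15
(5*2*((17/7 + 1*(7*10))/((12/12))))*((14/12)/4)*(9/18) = 845/8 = 105.62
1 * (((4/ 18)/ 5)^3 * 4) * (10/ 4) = 16/ 18225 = 0.00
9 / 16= 0.56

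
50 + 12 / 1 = 62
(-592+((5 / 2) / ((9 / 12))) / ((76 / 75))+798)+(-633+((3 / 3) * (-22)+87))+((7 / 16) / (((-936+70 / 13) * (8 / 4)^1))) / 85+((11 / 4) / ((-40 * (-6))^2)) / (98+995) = -176495187520934543 / 492026782694400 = -358.71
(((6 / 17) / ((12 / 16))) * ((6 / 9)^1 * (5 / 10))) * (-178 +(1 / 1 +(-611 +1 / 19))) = -119768 / 969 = -123.60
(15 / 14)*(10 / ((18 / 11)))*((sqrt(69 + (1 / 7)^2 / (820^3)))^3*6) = 20505927288011*sqrt(382155917640205) / 17802927270464000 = 22516.88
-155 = -155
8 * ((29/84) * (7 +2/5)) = 2146/105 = 20.44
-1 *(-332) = 332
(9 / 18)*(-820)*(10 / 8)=-1025 / 2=-512.50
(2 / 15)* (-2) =-0.27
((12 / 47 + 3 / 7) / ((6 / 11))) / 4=825 / 2632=0.31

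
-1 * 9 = -9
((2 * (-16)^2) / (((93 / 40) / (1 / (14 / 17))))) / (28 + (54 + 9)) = 2.94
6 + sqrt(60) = 6 + 2 * sqrt(15) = 13.75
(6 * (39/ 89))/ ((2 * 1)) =117/ 89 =1.31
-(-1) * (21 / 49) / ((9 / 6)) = 2 / 7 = 0.29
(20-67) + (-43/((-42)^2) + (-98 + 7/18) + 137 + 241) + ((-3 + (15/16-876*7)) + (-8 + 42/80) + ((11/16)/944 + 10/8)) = -196726029137/33304320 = -5906.92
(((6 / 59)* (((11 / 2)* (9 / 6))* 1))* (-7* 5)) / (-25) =1.17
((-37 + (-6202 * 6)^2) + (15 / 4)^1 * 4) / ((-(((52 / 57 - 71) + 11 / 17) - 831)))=1341806201418 / 872527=1537839.17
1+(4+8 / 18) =49 / 9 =5.44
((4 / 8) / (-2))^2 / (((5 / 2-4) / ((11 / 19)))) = -11 / 456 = -0.02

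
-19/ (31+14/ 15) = -285/ 479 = -0.59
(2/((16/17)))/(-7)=-17/56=-0.30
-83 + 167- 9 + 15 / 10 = 153 / 2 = 76.50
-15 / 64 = -0.23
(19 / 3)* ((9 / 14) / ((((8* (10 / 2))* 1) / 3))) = 171 / 560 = 0.31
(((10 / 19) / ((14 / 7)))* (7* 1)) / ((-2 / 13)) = -455 / 38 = -11.97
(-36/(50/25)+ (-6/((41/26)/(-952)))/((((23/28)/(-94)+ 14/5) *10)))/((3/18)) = 1009997028/1506053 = 670.63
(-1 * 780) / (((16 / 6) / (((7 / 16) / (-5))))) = 819 / 32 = 25.59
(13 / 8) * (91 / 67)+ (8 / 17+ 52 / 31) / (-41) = 2.15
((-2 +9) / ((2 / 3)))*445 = 9345 / 2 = 4672.50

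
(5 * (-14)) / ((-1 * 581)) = 10 / 83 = 0.12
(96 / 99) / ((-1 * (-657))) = 32 / 21681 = 0.00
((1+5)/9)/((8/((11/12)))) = 11/144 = 0.08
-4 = -4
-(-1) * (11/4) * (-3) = -33/4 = -8.25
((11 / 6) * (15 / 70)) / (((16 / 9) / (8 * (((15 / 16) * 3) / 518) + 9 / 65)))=1212651 / 30168320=0.04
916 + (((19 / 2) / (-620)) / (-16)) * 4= 4543379 / 4960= 916.00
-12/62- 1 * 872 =-27038/31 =-872.19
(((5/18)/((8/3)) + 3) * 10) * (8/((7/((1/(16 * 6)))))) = 745/2016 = 0.37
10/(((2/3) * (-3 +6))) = 5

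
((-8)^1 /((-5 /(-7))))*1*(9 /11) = -504 /55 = -9.16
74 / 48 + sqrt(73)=37 / 24 + sqrt(73)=10.09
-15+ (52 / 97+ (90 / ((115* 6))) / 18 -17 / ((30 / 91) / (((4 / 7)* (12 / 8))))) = -3925891 / 66930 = -58.66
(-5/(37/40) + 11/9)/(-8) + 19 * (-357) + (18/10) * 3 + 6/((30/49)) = -90140131/13320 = -6767.28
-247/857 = -0.29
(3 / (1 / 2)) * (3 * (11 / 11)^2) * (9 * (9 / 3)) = 486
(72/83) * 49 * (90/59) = 64.84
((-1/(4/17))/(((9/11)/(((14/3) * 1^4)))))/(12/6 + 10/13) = -17017/1944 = -8.75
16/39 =0.41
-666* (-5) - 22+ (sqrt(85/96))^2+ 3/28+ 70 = 2270683/672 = 3378.99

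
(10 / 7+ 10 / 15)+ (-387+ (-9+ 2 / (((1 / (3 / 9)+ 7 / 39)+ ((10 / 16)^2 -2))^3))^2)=-23808371766901162987983022 / 76080065109985522162101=-312.94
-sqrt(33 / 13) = -sqrt(429) / 13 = -1.59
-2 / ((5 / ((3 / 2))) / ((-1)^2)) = -3 / 5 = -0.60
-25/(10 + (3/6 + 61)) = -50/143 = -0.35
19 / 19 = 1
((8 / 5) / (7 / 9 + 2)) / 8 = 9 / 125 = 0.07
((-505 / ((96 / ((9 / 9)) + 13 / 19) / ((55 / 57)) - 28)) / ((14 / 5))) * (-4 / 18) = 12625 / 22743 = 0.56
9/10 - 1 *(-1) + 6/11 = 269/110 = 2.45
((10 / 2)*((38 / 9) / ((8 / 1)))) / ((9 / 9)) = 95 / 36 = 2.64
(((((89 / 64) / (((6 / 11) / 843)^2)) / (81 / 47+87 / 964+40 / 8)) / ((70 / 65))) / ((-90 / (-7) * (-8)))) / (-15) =125212091406259 / 426764851200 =293.40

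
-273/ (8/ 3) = -102.38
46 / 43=1.07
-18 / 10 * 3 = -27 / 5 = -5.40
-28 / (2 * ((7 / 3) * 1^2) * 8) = -3 / 4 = -0.75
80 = 80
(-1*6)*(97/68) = -8.56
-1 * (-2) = 2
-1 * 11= -11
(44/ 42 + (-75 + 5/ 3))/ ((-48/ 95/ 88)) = 264385/ 21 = 12589.76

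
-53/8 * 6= -159/4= -39.75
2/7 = 0.29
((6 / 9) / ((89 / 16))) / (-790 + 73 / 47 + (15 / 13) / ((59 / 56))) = -1153568 / 7578324813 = -0.00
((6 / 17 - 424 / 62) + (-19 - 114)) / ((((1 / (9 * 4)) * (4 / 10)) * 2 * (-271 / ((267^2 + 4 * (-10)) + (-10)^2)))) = 13883277285 / 8401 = 1652574.37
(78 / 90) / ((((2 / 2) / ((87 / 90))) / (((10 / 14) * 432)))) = 9048 / 35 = 258.51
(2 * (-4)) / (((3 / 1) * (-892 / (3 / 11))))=2 / 2453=0.00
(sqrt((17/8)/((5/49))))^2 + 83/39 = 35807/1560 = 22.95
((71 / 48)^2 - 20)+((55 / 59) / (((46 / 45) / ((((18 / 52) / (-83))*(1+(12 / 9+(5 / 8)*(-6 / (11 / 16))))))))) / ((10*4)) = -60088425757 / 3373523712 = -17.81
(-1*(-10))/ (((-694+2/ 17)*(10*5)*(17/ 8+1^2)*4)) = -17/ 737250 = -0.00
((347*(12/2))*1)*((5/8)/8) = 5205/32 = 162.66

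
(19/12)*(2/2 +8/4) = 19/4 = 4.75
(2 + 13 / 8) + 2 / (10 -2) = 31 / 8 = 3.88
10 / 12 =5 / 6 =0.83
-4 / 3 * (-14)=56 / 3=18.67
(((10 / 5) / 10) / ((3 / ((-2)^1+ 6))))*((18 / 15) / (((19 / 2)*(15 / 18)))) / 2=48 / 2375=0.02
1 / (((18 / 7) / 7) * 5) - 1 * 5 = -401 / 90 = -4.46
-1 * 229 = -229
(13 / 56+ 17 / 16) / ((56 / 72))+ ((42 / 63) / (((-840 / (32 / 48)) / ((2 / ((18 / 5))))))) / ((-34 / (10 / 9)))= 48518875 / 29148336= 1.66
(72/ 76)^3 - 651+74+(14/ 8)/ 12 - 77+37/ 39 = -2790806599/ 4280016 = -652.06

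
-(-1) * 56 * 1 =56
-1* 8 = -8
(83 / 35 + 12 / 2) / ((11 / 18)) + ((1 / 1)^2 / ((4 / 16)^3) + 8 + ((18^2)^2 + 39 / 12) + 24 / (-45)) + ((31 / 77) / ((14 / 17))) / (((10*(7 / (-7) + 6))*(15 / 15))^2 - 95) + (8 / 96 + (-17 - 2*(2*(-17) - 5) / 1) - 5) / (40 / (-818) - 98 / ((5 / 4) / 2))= 104844112459719229 / 997906557648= 105064.06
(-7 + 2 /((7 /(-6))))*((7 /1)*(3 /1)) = -183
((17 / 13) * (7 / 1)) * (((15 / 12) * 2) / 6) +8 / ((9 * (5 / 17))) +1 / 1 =18337 / 2340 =7.84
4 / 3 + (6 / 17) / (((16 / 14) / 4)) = 131 / 51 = 2.57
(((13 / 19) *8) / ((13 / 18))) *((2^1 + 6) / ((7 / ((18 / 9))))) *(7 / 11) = 2304 / 209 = 11.02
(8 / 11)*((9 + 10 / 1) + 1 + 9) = 232 / 11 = 21.09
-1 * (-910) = 910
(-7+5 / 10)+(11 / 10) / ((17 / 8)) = -1017 / 170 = -5.98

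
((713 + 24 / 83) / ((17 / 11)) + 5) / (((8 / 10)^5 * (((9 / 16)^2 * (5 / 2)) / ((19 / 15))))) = 781717000 / 342873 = 2279.90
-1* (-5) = 5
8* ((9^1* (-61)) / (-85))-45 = 567 / 85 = 6.67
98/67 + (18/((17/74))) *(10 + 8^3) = 46587034/1139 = 40901.70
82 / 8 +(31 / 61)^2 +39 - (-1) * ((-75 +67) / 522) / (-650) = 62505960593 / 1262535300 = 49.51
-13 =-13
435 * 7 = 3045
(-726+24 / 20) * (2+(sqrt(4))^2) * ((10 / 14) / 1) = -21744 / 7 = -3106.29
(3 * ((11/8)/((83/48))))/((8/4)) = 99/83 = 1.19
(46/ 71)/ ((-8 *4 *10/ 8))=-23/ 1420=-0.02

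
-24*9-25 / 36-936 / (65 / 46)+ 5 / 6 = -158087 / 180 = -878.26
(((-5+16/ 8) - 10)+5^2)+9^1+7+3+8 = 39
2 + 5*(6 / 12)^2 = 3.25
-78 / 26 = -3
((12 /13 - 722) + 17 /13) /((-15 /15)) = 9357 /13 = 719.77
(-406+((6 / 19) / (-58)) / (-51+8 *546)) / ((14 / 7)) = -203.00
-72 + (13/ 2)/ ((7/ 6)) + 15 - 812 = -6044/ 7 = -863.43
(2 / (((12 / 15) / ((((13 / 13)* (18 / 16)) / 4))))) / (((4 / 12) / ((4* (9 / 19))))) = 1215 / 304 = 4.00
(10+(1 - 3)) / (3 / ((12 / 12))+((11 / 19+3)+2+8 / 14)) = 1064 / 1217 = 0.87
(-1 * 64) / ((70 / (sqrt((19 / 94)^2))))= -304 / 1645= -0.18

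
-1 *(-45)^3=91125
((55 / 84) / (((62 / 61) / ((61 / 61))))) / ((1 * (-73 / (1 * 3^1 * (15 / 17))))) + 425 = 915559475 / 2154376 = 424.98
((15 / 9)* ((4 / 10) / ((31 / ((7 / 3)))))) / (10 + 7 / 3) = 14 / 3441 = 0.00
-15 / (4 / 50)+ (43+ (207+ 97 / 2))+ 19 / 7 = 796 / 7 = 113.71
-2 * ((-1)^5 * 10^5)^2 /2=-10000000000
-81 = -81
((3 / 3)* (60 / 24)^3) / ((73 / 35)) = 4375 / 584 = 7.49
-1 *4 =-4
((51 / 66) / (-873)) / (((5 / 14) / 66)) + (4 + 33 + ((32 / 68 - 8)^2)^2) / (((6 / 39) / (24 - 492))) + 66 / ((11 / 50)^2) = -13218007755807908 / 1336753605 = -9888140.72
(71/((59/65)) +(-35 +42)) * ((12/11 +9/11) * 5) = 527940/649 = 813.47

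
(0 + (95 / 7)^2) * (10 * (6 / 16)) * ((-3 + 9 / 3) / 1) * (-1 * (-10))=0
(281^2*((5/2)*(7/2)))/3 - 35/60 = 690907/3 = 230302.33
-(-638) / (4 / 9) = 2871 / 2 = 1435.50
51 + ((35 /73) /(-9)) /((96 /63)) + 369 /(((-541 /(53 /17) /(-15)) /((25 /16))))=6497065361 /64452576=100.80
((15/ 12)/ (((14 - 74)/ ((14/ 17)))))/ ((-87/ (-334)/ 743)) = -868567/ 17748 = -48.94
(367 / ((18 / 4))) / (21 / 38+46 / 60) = 34865 / 564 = 61.82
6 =6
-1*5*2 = -10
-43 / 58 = -0.74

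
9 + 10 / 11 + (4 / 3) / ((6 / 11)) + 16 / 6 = 1487 / 99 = 15.02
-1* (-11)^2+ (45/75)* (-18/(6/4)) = -641/5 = -128.20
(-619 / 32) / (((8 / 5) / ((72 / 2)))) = -27855 / 64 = -435.23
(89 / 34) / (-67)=-89 / 2278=-0.04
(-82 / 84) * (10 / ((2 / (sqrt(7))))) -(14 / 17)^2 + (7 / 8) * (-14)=-14945 / 1156 -205 * sqrt(7) / 42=-25.84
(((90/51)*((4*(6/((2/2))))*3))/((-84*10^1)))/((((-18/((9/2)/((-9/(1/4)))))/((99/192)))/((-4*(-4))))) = -33/3808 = -0.01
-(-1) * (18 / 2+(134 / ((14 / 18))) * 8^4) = 4939839 / 7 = 705691.29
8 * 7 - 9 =47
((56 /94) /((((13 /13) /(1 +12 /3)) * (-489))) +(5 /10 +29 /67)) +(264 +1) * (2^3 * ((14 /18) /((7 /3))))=2179190995 /3079722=707.59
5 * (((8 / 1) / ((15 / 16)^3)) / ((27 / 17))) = 30.57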